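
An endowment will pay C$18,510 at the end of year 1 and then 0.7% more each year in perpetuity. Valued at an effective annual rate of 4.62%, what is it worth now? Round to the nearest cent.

PV = PMT / (i − g) = 18510 / (0.0462 − 0.007) = 18510 / 0.039200 = 472,193.8776

C$472,193.88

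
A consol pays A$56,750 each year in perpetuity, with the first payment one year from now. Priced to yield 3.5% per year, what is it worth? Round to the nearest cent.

PV = PMT / i = 56750 / 0.035 = 1,621,428.5714

A$1,621,428.57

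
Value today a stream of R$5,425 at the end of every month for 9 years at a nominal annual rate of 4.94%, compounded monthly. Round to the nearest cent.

R$472,217.49

Periodic rate i = 0.0494/12 = 0.00411667; n = 9 × 12 = 108 periods.
Annuity factor a(108|0.00411667) = 87.044698; PV = 5425 × 87.044698 = 472,217.4853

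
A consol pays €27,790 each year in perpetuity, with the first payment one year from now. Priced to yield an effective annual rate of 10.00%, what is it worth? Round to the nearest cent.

PV = PMT / i = 27790 / 0.1 = 277,900.0000

€277,900.00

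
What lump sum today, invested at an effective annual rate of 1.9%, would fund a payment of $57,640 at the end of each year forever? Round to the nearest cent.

PV = PMT / i = 57640 / 0.019 = 3,033,684.2105

$3,033,684.21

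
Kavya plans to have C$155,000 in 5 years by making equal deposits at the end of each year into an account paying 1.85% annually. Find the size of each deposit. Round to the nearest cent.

C$29,874.02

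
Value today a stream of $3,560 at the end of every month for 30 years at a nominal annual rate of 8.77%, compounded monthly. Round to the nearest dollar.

$451,703

Periodic rate i = 0.0877/12 = 0.00730833; n = 30 × 12 = 360 periods.
Annuity factor a(360|0.00730833) = 126.882739; PV = 3560 × 126.882739 = 451,702.5508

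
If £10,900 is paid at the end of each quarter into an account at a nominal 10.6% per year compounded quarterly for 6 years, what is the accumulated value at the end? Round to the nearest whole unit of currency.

£359,220

With 4 periods per year: i = 0.0265, n = 24.
FV = 10900 × [(1+0.0265)^24 − 1] / 0.0265 = 10900 × 32.955947 = 359,219.8208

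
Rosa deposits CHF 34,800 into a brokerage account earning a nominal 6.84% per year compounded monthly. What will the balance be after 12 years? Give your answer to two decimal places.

With 12 periods per year: i = 0.0057, n = 144.
FV = PV·(1+i)^n = 34,800 × 2.267028 = 78,892.5625

CHF 78,892.56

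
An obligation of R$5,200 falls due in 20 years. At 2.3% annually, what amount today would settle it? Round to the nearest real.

R$3,300

Discount factor = (1+0.023)^(−20) = 0.634581; PV = 5,200 × 0.634581 = 3,299.8232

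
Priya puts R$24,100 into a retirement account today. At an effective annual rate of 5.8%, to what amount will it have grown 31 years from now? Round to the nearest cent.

R$138,379.81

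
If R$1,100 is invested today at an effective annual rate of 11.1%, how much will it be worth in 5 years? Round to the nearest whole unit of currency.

R$1,862

FV = PV·(1+i)^n = 1,100 × 1.692662 = 1,861.9284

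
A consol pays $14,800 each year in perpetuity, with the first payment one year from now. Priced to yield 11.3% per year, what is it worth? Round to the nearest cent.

$130,973.45

PV = PMT / i = 14800 / 0.113 = 130,973.4513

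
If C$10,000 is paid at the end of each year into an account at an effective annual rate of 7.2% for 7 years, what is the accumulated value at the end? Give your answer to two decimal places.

C$87,070.82

Accumulation factor s(7|0.072) = 8.707082; FV = 10000 × 8.707082 = 87,070.8171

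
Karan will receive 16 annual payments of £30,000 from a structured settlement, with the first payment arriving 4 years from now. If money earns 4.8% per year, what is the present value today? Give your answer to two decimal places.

£286,537.78

Value one period before first payment (t=3): 30000 × [1 − (1+0.048)^(−16)] / 0.048 = 30000 × 10.993715 = 329,811.4587
PV₀ = 329,811.4587 / (1+0.048)^3 = 329,811.4587 / 1.151023 = 286,537.7804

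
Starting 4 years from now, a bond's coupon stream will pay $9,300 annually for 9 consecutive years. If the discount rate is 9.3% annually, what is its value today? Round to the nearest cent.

$42,184.29

Value one period before first payment (t=3): 9300 × [1 − (1+0.093)^(−9)] / 0.093 = 9300 × 5.922816 = 55,082.1932
PV₀ = 55,082.1932 / (1+0.093)^3 = 55,082.1932 / 1.305751 = 42,184.2895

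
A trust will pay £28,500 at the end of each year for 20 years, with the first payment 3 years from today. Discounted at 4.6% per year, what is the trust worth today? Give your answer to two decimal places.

PV at t=2 (ordinary 20-year annuity): 28500 × a(20|0.046) = 28500 × 12.895950 = 367,534.5800
PV₀ = 367,534.5800 / (1+0.046)^2 = 367,534.5800 / 1.094116 = 335,919.2079

£335,919.21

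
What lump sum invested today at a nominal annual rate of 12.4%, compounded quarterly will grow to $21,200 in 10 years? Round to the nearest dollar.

$6,252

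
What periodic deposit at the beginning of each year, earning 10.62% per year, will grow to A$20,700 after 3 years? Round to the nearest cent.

A$5,619.64

PMT = 20700 / ( [(1+0.1062)^3 − 1] / 0.1062 × (1+i) ) = 20700 / 3.683512 = 5,619.6376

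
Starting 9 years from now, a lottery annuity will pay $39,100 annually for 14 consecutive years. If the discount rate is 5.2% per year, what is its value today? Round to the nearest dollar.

$254,736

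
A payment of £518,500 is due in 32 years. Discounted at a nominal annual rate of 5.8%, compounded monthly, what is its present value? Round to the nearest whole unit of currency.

£81,403

Periodic rate i = 0.058/12 = 0.00483333; n = 32 × 12 = 384 periods.
Discount factor = (1+0.00483333)^(−384) = 0.156997; PV = 518,500 × 0.156997 = 81,402.9050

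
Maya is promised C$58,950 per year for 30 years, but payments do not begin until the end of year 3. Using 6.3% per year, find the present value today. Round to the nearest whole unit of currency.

PV at t=2 (ordinary 30-year annuity): 58950 × a(30|0.063) = 58950 × 13.334023 = 786,040.6445
Discount back 2 years: 786,040.6445 × (1+0.063)^(−2) = 786,040.6445 × 0.884980 = 695,630.2735

C$695,630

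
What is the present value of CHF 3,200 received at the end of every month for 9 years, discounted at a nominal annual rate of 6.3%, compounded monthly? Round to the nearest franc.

With 12 periods per year: i = 0.00525, n = 108.
PV = 3200 × [1 − (1+0.00525)^(−108)] / 0.00525 = 3200 × 82.273050 = 263,273.7608

CHF 263,274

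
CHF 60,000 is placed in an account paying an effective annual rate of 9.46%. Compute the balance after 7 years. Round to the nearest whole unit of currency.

CHF 112,964

FV = 60,000 × (1 + 0.0946)^7 = 112,963.8166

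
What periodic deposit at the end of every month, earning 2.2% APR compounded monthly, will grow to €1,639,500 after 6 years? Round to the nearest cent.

With 12 periods per year: i = 0.00183333, n = 72.
FV-annuity factor = 76.892957; PMT = 1.6395e+06 / 76.892957 = 21,321.8486

€21,321.85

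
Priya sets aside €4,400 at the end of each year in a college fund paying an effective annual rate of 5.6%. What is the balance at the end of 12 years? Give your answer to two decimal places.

FV = PMT · [(1+i)^n − 1] / i = 4400 · 16.481173 = 72,517.1613

€72,517.16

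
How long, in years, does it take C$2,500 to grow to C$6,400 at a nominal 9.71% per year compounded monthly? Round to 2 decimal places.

9.72 years

Periodic rate i = 0.0971/12 = 0.00809167.
(1+i)^n = 6400/2500 = 2.56000, so n = ln 2.56000 / ln 1.00809 = 116.6392 months
= 116.6392/12 years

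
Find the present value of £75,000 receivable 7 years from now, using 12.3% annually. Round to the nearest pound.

£33,297

PV = 75,000 / (1 + 0.123)^7 = 75,000 / 2.252466 = 33,296.8362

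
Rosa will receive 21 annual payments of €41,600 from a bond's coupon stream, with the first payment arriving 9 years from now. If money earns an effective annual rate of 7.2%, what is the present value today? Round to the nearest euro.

€254,353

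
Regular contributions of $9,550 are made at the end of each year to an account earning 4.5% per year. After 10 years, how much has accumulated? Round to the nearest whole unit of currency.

FV = PMT · [(1+i)^n − 1] / i = 9550 · 12.288209 = 117,352.3995

$117,352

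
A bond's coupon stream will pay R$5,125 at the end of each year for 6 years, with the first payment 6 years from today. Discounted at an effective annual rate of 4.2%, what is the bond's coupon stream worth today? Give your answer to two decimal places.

R$21,729.06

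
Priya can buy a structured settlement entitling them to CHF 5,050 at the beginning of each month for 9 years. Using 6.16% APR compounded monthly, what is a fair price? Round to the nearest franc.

i = 0.0616/12 = 0.00513333 per month; n = 9·12 = 108.
PV = PMT · [1 − (1+i)^(−n)] / i × (1+i) = 5050 · 83.171787 = 420,017.5223
Payments are at the start of each period, so multiply by (1+i).

CHF 420,018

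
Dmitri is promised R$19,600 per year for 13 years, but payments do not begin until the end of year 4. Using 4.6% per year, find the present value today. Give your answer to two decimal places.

R$164,821.51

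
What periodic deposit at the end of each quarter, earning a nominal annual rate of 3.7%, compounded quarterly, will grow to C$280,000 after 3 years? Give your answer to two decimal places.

i = 0.037/4 = 0.00925 per quarter; n = 3·4 = 12.
FV-annuity factor = 12.629721; PMT = 280000 / 12.629721 = 22,169.9269

C$22,169.93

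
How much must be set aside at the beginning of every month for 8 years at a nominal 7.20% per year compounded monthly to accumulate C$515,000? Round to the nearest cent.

i = 0.072/12 = 0.006 per month; n = 8·12 = 96.
FV-annuity factor × (1+i) = 130.084094; PMT = 515000 / 130.084094 = 3,958.9775

C$3,958.98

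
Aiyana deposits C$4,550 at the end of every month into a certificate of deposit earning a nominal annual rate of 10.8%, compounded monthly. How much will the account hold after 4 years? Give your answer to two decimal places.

With 12 periods per year: i = 0.009, n = 48.
FV = 4550 × [(1+0.009)^48 − 1] / 0.009 = 4550 × 59.706825 = 271,666.0532

C$271,666.05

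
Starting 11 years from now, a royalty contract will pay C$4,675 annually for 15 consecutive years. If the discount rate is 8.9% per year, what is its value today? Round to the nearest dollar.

PV at t=10 (ordinary 15-year annuity): 4675 × a(15|0.089) = 4675 × 8.108495 = 37,907.2133
PV₀ = 37,907.2133 / (1+0.089)^10 = 37,907.2133 / 2.345734 = 16,160.0634

C$16,160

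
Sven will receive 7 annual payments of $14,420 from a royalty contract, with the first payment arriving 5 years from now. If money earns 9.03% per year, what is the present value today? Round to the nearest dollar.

$51,306

Value one period before first payment (t=4): 14420 × [1 − (1+0.0903)^(−7)] / 0.0903 = 14420 × 5.027891 = 72,502.1815
Discount back 4 years: 72,502.1815 × (1+0.0903)^(−4) = 72,502.1815 × 0.707646 = 51,305.8664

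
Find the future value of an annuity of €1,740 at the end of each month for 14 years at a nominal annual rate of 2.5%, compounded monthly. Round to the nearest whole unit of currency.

€349,574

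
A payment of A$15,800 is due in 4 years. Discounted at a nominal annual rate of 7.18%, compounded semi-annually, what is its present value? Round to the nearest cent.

A$11,915.56

With 2 periods per year: i = 0.0359, n = 8.
PV = 15,800 / (1 + 0.0359)^8 = 15,800 / 1.325997 = 11,915.5590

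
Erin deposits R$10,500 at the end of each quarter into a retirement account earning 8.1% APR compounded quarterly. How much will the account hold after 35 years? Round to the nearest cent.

Periodic rate i = 0.081/4 = 0.02025; n = 35 × 4 = 140 periods.
FV = 10500 × [(1+0.02025)^140 − 1] / 0.02025 = 10500 × 768.139296 = 8,065,462.6037

R$8,065,462.60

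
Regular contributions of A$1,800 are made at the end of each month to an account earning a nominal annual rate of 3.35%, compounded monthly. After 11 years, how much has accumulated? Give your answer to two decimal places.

Periodic rate i = 0.0335/12 = 0.00279167; n = 11 × 12 = 132 periods.
FV = 1800 × [(1+0.00279167)^132 − 1] / 0.00279167 = 1800 × 159.339462 = 286,811.0316

A$286,811.03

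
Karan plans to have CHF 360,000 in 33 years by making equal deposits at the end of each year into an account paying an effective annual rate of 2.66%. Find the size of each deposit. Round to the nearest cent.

PMT = 360000 / ( [(1+0.0266)^33 − 1] / 0.0266 ) = 360000 / 51.810631 = 6,948.3810

CHF 6,948.38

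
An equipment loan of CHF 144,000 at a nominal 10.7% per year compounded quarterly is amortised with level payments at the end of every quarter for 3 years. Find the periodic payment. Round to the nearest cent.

CHF 14,187.31

i = 0.107/4 = 0.02675 per quarter; n = 3·4 = 12.
Annuity-PV factor = 10.149915; PMT = 144000 / 10.149915 = 14,187.3111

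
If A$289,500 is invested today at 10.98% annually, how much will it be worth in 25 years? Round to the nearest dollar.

FV = 289,500 × (1 + 0.1098)^25 = 3,915,313.8442

A$3,915,314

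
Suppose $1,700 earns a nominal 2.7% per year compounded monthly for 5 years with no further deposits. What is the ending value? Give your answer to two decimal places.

Periodic rate i = 0.027/12 = 0.00225; n = 5 × 12 = 60 periods.
1,700 × (1+0.00225)^60 = 1,700 × 1.144363 = 1,945.4175

$1,945.42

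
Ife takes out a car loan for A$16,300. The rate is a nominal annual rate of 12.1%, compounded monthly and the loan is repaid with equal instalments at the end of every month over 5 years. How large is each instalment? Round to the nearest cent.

A$363.41

i = 0.121/12 = 0.0100833 per month; n = 5·12 = 60.
PMT = 16300 / ( [1 − (1+0.0100833)^(−60)] / 0.0100833 ) = 16300 / 44.853078 = 363.4087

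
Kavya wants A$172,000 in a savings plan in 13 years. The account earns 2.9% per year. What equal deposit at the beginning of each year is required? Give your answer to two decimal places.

A$10,769.51

FV-annuity factor × (1+i) = 15.971017; PMT = 172000 / 15.971017 = 10,769.5083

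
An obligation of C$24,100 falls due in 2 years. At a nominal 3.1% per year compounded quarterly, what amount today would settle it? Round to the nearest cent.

C$22,656.59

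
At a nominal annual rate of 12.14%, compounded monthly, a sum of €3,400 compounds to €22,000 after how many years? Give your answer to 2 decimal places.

15.46 years

Periodic rate i = 0.1214/12 = 0.0101167.
n = ln(22000/3400) / ln(1+0.0101167) = ln(6.47059) / 0.010066 = 185.5054 months
= 185.5054/12 years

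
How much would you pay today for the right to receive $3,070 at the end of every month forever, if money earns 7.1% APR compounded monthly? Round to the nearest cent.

Periodic rate i = 0.071/12 = 0.00591667.
PV = PMT / i = 3070 / 0.00591667 = 518,873.2394

$518,873.24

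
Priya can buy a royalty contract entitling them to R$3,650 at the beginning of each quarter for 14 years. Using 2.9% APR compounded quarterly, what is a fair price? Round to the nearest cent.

R$168,718.28

With 4 periods per year: i = 0.00725, n = 56.
Annuity factor a(56|0.00725) × (1+i) = 46.224188; PV = 3650 × 46.224188 = 168,718.2848
(Beginning-of-period payments → annuity-due factor ×(1+i).)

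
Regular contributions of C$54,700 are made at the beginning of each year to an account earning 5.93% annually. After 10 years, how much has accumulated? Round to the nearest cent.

C$761,238.11

FV = PMT · [(1+i)^n − 1] / i × (1+i) = 54700 · 13.916602 = 761,238.1053
Payments are at the start of each period, so multiply by (1+i).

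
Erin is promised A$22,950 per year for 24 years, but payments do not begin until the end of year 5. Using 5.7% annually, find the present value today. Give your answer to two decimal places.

A$237,285.71

PV at t=4 (ordinary 24-year annuity): 22950 × a(24|0.057) = 22950 × 12.905916 = 296,190.7768
Discount back 4 years: 296,190.7768 × (1+0.057)^(−4) = 296,190.7768 × 0.801125 = 237,285.7083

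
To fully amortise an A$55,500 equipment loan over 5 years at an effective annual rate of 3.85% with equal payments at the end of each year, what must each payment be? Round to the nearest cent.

Annuity-PV factor = 4.470644; PMT = 55500 / 4.470644 = 12,414.3184

A$12,414.32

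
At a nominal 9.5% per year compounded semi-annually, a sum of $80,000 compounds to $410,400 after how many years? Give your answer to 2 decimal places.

17.62 years

Periodic rate i = 0.095/2 = 0.0475.
(1+i)^n = 410400/80000 = 5.13000, so n = ln 5.13000 / ln 1.0475 = 35.2345 half-years
= 35.2345/2 years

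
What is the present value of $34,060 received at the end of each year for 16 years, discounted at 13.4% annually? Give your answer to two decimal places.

$220,190.68

Annuity factor a(16|0.134) = 6.464788; PV = 34060 × 6.464788 = 220,190.6848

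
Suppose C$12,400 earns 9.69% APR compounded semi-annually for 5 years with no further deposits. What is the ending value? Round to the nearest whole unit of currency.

C$19,902

With 2 periods per year: i = 0.04845, n = 10.
FV = PV·(1+i)^n = 12,400 × 1.605008 = 19,902.1010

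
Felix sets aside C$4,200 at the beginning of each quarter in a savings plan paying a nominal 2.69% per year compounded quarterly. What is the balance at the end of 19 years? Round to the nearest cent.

C$417,652.63

With 4 periods per year: i = 0.006725, n = 76.
FV = 4200 × [(1+0.006725)^76 − 1] / 0.006725 × (1+i) = 4200 × 99.441102 = 417,652.6282
(Beginning-of-period payments → annuity-due factor ×(1+i).)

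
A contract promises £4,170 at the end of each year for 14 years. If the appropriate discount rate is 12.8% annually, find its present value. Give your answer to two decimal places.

£26,544.22

Annuity factor a(14|0.128) = 6.365520; PV = 4170 × 6.365520 = 26,544.2169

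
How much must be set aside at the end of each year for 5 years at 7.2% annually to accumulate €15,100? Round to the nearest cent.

FV-annuity factor = 5.773733; PMT = 15100 / 5.773733 = 2,615.2923

€2,615.29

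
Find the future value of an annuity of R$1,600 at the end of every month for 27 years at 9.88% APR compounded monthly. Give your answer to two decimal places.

With 12 periods per year: i = 0.00823333, n = 324.
FV = PMT · [(1+i)^n − 1] / i = 1600 · 1609.175674 = 2,574,681.0782

R$2,574,681.08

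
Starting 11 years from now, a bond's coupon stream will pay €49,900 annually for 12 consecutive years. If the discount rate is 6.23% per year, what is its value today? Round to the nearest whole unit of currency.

€225,743

Value one period before first payment (t=10): 49900 × [1 − (1+0.0623)^(−12)] / 0.0623 = 49900 × 8.279132 = 413,128.6873
Discount back 10 years: 413,128.6873 × (1+0.0623)^(−10) = 413,128.6873 × 0.546422 = 225,742.6081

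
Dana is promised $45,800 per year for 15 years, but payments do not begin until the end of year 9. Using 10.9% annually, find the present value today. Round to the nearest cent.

$144,742.46

Value one period before first payment (t=8): 45800 × [1 − (1+0.109)^(−15)] / 0.109 = 45800 × 7.230741 = 331,167.9550
PV₀ = 331,167.9550 / (1+0.109)^8 = 331,167.9550 / 2.287981 = 144,742.4559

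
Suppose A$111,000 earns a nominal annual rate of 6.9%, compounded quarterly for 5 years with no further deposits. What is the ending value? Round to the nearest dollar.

With 4 periods per year: i = 0.01725, n = 20.
FV = PV·(1+i)^n = 111,000 × 1.407842 = 156,270.4811

A$156,270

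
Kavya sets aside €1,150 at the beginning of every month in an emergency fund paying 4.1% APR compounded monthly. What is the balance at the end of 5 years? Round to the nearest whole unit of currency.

i = 0.041/12 = 0.00341667 per month; n = 5·12 = 60.
FV = 1150 × [(1+0.00341667)^60 − 1] / 0.00341667 × (1+i) = 1150 × 66.694285 = 76,698.4273
(annuity-due: payments at period start, so ×(1+i).)

€76,698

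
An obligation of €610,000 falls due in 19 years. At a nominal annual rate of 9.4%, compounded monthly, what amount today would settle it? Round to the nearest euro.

i = 0.094/12 = 0.00783333 per month; n = 19·12 = 228.
PV = FV·(1+i)^(−n) = 610,000 × 0.168800 = 102,967.9533

€102,968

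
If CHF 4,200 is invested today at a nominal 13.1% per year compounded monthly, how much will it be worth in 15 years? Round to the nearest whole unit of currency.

CHF 29,649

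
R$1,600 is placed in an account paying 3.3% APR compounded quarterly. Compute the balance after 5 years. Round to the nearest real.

R$1,886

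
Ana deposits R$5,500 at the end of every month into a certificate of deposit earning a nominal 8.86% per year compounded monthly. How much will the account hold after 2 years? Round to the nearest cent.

With 12 periods per year: i = 0.00738333, n = 24.
FV = 5500 × [(1+0.00738333)^24 − 1] / 0.00738333 = 5500 × 26.152542 = 143,838.9796

R$143,838.98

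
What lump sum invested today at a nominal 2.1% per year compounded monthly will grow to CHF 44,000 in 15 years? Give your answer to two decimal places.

CHF 32,119.55

Periodic rate i = 0.021/12 = 0.00175; n = 15 × 12 = 180 periods.
PV = FV·(1+i)^(−n) = 44,000 × 0.729990 = 32,119.5519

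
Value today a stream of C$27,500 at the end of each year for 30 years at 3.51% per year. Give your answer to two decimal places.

Annuity factor a(30|0.0351) = 18.369024; PV = 27500 × 18.369024 = 505,148.1546

C$505,148.15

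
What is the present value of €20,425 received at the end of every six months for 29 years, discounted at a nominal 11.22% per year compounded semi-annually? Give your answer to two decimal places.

€348,724.98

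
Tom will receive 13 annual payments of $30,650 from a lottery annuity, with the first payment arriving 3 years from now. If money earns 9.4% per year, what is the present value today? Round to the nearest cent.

Value one period before first payment (t=2): 30650 × [1 − (1+0.094)^(−13)] / 0.094 = 30650 × 7.329677 = 224,654.6105
PV₀ = 224,654.6105 / (1+0.094)^2 = 224,654.6105 / 1.196836 = 187,707.0965

$187,707.10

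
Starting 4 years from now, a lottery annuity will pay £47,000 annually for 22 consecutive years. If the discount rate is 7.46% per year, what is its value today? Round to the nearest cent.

£403,436.38

PV at t=3 (ordinary 22-year annuity): 47000 × a(22|0.0746) = 47000 × 10.651670 = 500,628.4910
Discount back 3 years: 500,628.4910 × (1+0.0746)^(−3) = 500,628.4910 × 0.805860 = 403,436.3753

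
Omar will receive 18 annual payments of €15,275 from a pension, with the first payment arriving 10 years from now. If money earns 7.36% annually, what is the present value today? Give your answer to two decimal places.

PV at t=9 (ordinary 18-year annuity): 15275 × a(18|0.0736) = 15275 × 9.802904 = 149,739.3614
PV₀ = 149,739.3614 / (1+0.0736)^9 = 149,739.3614 / 1.894884 = 79,022.9887

€79,022.99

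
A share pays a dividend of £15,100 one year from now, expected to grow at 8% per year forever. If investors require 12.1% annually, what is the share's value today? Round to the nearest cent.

PV = D₁/(r − g) = 15100/(0.121 − 0.08) = 368,292.6829

£368,292.68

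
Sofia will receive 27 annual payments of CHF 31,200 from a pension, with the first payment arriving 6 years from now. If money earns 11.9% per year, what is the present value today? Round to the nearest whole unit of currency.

PV at t=5 (ordinary 27-year annuity): 31200 × a(27|0.119) = 31200 × 7.999678 = 249,589.9573
Discount back 5 years: 249,589.9573 × (1+0.119)^(−5) = 249,589.9573 × 0.569967 = 142,257.9920

CHF 142,258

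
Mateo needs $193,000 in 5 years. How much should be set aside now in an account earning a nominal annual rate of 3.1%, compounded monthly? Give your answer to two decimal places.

$165,321.17

Periodic rate i = 0.031/12 = 0.00258333; n = 5 × 12 = 60 periods.
PV = FV·(1+i)^(−n) = 193,000 × 0.856586 = 165,321.1677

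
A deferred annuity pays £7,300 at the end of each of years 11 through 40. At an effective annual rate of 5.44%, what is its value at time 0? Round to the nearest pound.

£62,882

Value one period before first payment (t=10): 7300 × [1 − (1+0.0544)^(−30)] / 0.0544 = 7300 × 14.630557 = 106,803.0678
PV₀ = 106,803.0678 / (1+0.0544)^10 = 106,803.0678 / 1.698455 = 62,882.4935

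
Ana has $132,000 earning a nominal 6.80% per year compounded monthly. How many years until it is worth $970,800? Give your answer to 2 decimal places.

29.43 years

Periodic rate i = 0.068/12 = 0.00566667.
(1+i)^n = 970800/132000 = 7.35455, so n = ln 7.35455 / ln 1.00567 = 353.1118 months
= 353.1118/12 years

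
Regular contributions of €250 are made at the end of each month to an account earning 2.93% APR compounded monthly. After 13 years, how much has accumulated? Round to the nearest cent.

€47,398.15

Periodic rate i = 0.0293/12 = 0.00244167; n = 13 × 12 = 156 periods.
Accumulation factor s(156|0.00244167) = 189.592589; FV = 250 × 189.592589 = 47,398.1472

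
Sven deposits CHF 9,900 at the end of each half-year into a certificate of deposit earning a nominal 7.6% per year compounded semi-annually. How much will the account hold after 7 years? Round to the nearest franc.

Periodic rate i = 0.076/2 = 0.038; n = 7 × 2 = 14 periods.
FV = 9900 × [(1+0.038)^14 − 1] / 0.038 = 9900 × 18.042966 = 178,625.3628

CHF 178,625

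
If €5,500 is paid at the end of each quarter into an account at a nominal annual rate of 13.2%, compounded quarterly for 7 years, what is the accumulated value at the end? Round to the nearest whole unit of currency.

€247,007

With 4 periods per year: i = 0.033, n = 28.
Accumulation factor s(28|0.033) = 44.910342; FV = 5500 × 44.910342 = 247,006.8823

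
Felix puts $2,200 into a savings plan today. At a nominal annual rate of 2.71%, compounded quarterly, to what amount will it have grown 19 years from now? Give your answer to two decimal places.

$3,675.25

With 4 periods per year: i = 0.006775, n = 76.
FV = 2,200 × (1 + 0.006775)^76 = 3,675.2493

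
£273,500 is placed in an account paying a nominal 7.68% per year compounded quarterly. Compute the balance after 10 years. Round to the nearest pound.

£585,240

Periodic rate i = 0.0768/4 = 0.0192; n = 10 × 4 = 40 periods.
FV = PV·(1+i)^n = 273,500 × 2.139817 = 585,239.9039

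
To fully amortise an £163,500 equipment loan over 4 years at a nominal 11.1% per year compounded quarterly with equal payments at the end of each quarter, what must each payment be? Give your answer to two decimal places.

£12,793.51

With 4 periods per year: i = 0.02775, n = 16.
PMT = 163500 / ( [1 − (1+0.02775)^(−16)] / 0.02775 ) = 163500 / 12.779917 = 12,793.5105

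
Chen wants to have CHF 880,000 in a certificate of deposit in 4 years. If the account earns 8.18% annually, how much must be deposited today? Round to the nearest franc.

CHF 642,532

PV = 880,000 / (1 + 0.0818)^4 = 880,000 / 1.369582 = 642,532.0030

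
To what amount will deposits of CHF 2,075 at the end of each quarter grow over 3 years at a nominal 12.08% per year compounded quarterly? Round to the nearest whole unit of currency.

With 4 periods per year: i = 0.0302, n = 12.
FV = 2075 × [(1+0.0302)^12 − 1] / 0.0302 = 2075 × 14.208166 = 29,481.9434

CHF 29,482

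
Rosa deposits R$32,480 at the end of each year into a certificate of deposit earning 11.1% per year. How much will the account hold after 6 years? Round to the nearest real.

R$257,659

Accumulation factor s(6|0.111) = 7.932862; FV = 32480 × 7.932862 = 257,659.3629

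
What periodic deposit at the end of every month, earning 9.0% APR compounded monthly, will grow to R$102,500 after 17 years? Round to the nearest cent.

R$214.02

Periodic rate i = 0.09/12 = 0.0075; n = 17 × 12 = 204 periods.
PMT = 102500 / ( [(1+0.0075)^204 − 1] / 0.0075 ) = 102500 / 478.918252 = 214.0240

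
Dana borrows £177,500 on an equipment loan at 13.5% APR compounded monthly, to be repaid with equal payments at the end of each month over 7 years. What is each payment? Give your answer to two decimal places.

Periodic rate i = 0.135/12 = 0.01125; n = 7 × 12 = 84 periods.
PMT = 177500 / ( [1 − (1+0.01125)^(−84)] / 0.01125 ) = 177500 / 54.156827 = 3,277.5185

£3,277.52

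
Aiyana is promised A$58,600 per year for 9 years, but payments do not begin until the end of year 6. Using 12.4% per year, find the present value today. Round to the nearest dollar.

A$171,426

Value one period before first payment (t=5): 58600 × [1 − (1+0.124)^(−9)] / 0.124 = 58600 × 5.248199 = 307,544.4777
PV₀ = 307,544.4777 / (1+0.124)^5 = 307,544.4777 / 1.794038 = 171,425.8758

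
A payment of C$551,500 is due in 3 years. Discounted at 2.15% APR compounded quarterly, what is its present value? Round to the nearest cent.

i = 0.0215/4 = 0.005375 per quarter; n = 3·4 = 12.
Discount factor = (1+0.005375)^(−12) = 0.937698; PV = 551,500 × 0.937698 = 517,140.4824

C$517,140.48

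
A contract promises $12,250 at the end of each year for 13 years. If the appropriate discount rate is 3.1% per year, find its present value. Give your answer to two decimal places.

$129,448.94

Annuity factor a(13|0.031) = 10.567260; PV = 12250 × 10.567260 = 129,448.9368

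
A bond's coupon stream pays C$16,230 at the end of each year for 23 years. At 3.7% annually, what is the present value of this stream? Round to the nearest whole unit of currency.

C$248,451

PV = PMT · [1 − (1+i)^(−n)] / i = 16230 · 15.308126 = 248,450.8882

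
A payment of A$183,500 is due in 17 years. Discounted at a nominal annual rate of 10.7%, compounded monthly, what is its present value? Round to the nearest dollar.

A$30,002

i = 0.107/12 = 0.00891667 per month; n = 17·12 = 204.
Discount factor = (1+0.00891667)^(−204) = 0.163501; PV = 183,500 × 0.163501 = 30,002.3733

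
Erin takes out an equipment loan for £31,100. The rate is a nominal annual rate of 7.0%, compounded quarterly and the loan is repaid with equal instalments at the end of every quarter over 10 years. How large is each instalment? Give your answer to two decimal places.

£1,087.63

With 4 periods per year: i = 0.0175, n = 40.
Annuity-PV factor = 28.594230; PMT = 31100 / 28.594230 = 1,087.6320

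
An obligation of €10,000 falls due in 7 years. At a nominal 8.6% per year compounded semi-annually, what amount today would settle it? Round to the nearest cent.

Periodic rate i = 0.086/2 = 0.043; n = 7 × 2 = 14 periods.
PV = 10,000 / (1 + 0.043)^14 = 10,000 / 1.802936 = 5,546.5085

€5,546.51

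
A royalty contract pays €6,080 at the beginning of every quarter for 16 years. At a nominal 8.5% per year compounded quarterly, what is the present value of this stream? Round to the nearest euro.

i = 0.085/4 = 0.02125 per quarter; n = 16·4 = 64.
PV = PMT · [1 − (1+i)^(−n)] / i × (1+i) = 6080 · 35.546998 = 216,125.7470
(Beginning-of-period payments → annuity-due factor ×(1+i).)

€216,126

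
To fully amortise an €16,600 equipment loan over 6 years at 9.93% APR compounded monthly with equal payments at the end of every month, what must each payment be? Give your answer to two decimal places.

i = 0.0993/12 = 0.008275 per month; n = 6·12 = 72.
PMT = 16600 / ( [1 − (1+0.008275)^(−72)] / 0.008275 ) = 16600 / 54.081658 = 306.9433

€306.94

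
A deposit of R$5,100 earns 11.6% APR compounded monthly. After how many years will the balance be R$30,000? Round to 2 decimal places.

Periodic rate i = 0.116/12 = 0.00966667.
(1+i)^n = 30000/5100 = 5.88235, so n = ln 5.88235 / ln 1.00967 = 184.1904 months
= 184.1904/12 years

15.35 years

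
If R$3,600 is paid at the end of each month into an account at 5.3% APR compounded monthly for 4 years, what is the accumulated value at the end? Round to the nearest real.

R$192,013

Periodic rate i = 0.053/12 = 0.00441667; n = 4 × 12 = 48 periods.
FV = PMT · [(1+i)^n − 1] / i = 3600 · 53.336829 = 192,012.5845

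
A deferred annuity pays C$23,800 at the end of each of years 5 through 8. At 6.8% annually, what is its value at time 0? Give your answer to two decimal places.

C$62,244.05

Value one period before first payment (t=4): 23800 × [1 − (1+0.068)^(−4)] / 0.068 = 23800 × 3.402561 = 80,980.9507
PV₀ = 80,980.9507 / (1+0.068)^4 = 80,980.9507 / 1.301023 = 62,244.0525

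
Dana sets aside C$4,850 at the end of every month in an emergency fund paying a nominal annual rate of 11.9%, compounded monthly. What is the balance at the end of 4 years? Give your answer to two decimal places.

i = 0.119/12 = 0.00991667 per month; n = 4·12 = 48.
Accumulation factor s(48|0.00991667) = 61.094459; FV = 4850 × 61.094459 = 296,308.1278

C$296,308.13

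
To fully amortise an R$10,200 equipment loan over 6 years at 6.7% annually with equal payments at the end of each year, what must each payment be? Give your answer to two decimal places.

Annuity-PV factor = 4.811007; PMT = 10200 / 4.811007 = 2,120.1384

R$2,120.14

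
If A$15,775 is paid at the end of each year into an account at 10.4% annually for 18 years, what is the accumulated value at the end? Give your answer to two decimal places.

A$748,600.93

FV = PMT · [(1+i)^n − 1] / i = 15775 · 47.454893 = 748,600.9301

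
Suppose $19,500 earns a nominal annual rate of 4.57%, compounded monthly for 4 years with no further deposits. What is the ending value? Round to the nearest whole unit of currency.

i = 0.0457/12 = 0.00380833 per month; n = 4·12 = 48.
FV = PV·(1+i)^n = 19,500 × 1.200158 = 23,403.0713

$23,403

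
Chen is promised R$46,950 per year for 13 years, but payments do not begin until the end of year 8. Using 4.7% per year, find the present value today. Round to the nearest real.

R$325,626

Value one period before first payment (t=7): 46950 × [1 − (1+0.047)^(−13)] / 0.047 = 46950 × 9.565561 = 449,103.0753
Discount back 7 years: 449,103.0753 × (1+0.047)^(−7) = 449,103.0753 × 0.725059 = 325,626.1371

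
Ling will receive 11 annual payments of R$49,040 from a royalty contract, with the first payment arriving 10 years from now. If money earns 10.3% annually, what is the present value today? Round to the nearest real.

R$130,011

PV at t=9 (ordinary 11-year annuity): 49040 × a(11|0.103) = 49040 × 6.406319 = 314,165.8905
PV₀ = 314,165.8905 / (1+0.103)^9 = 314,165.8905 / 2.416460 = 130,010.7966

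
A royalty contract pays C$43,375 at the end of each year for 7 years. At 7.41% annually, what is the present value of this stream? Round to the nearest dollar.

C$230,456

PV = 43375 × [1 − (1+0.0741)^(−7)] / 0.0741 = 43375 × 5.313101 = 230,455.7744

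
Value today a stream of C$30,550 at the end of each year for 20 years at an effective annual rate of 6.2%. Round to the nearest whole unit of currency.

Annuity factor a(20|0.062) = 11.285993; PV = 30550 × 11.285993 = 344,787.0909

C$344,787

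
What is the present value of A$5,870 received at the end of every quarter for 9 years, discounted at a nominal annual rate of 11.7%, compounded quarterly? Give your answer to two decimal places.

With 4 periods per year: i = 0.02925, n = 36.
PV = 5870 × [1 − (1+0.02925)^(−36)] / 0.02925 = 5870 × 22.078635 = 129,601.5859

A$129,601.59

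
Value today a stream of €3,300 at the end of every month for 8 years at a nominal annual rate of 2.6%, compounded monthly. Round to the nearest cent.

€285,744.75

i = 0.026/12 = 0.00216667 per month; n = 8·12 = 96.
PV = 3300 × [1 − (1+0.00216667)^(−96)] / 0.00216667 = 3300 × 86.589318 = 285,744.7499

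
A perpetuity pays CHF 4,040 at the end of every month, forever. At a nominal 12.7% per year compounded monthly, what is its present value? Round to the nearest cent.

CHF 381,732.28

Periodic rate i = 0.127/12 = 0.0105833.
PV = C/r = 4040/0.0105833 = 381,732.2835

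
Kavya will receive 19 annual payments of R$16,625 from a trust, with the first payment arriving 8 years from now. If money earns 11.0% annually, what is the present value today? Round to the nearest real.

R$62,774

Value one period before first payment (t=7): 16625 × [1 − (1+0.11)^(−19)] / 0.11 = 16625 × 7.839294 = 130,328.2662
PV₀ = 130,328.2662 / (1+0.11)^7 = 130,328.2662 / 2.076160 = 62,773.7056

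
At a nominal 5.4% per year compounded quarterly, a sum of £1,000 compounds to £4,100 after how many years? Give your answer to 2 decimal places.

26.31 years

Periodic rate i = 0.054/4 = 0.0135.
(1+i)^n = 4100/1000 = 4.10000, so n = ln 4.10000 / ln 1.0135 = 105.2215 quarters
= 105.2215/4 years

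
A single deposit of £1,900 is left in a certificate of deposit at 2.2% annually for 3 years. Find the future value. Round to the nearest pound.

£2,028

FV = PV·(1+i)^n = 1,900 × 1.067463 = 2,028.1790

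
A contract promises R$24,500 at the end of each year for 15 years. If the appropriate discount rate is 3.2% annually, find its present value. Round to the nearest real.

R$288,293

Annuity factor a(15|0.032) = 11.767057; PV = 24500 × 11.767057 = 288,292.8939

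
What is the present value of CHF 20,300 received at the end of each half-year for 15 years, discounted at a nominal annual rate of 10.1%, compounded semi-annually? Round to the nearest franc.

Periodic rate i = 0.101/2 = 0.0505; n = 15 × 2 = 30 periods.
Annuity factor a(30|0.0505) = 15.285221; PV = 20300 × 15.285221 = 310,289.9901

CHF 310,290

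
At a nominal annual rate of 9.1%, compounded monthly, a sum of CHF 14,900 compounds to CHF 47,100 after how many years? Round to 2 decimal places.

12.70 years

Periodic rate i = 0.091/12 = 0.00758333.
(1+i)^n = 47100/14900 = 3.16107, so n = ln 3.16107 / ln 1.00758 = 152.3433 months
= 152.3433/12 years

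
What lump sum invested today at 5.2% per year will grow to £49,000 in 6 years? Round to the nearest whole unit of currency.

£36,149

PV = 49,000 / (1 + 0.052)^6 = 49,000 / 1.355484 = 36,149.4456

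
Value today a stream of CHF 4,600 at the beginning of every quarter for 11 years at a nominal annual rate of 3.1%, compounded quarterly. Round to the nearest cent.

CHF 172,270.16

i = 0.031/4 = 0.00775 per quarter; n = 11·4 = 44.
PV = PMT · [1 − (1+i)^(−n)] / i × (1+i) = 4600 · 37.450035 = 172,270.1617
Payments are at the start of each period, so multiply by (1+i).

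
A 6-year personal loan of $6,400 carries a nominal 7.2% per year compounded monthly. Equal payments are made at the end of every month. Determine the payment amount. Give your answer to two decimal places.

With 12 periods per year: i = 0.006, n = 72.
PMT = 6400 / ( [1 − (1+0.006)^(−72)] / 0.006 ) = 6400 / 58.325343 = 109.7293

$109.73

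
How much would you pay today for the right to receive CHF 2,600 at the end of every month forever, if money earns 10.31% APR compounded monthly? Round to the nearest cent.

CHF 302,618.82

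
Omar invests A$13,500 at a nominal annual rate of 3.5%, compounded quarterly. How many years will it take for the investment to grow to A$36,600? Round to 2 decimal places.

Periodic rate i = 0.035/4 = 0.00875.
n = ln(36600/13500) / ln(1+0.00875) = ln(2.71111) / 0.008712 = 114.4818 quarters
= 114.4818/4 years

28.62 years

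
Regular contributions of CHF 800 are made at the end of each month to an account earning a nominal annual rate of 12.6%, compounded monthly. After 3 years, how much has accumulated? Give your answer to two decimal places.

CHF 34,780.17

With 12 periods per year: i = 0.0105, n = 36.
Accumulation factor s(36|0.0105) = 43.475217; FV = 800 × 43.475217 = 34,780.1740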